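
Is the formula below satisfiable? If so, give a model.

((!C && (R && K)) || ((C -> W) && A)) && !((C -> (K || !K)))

The conjunct !((C -> (K || !K))) is unsatisfiable on its own:
  K=F, C=F: evaluates to False.
  K=F, C=T: evaluates to False.
  K=T, C=F: evaluates to False.
  K=T, C=T: evaluates to False.
So the whole conjunction is unsatisfiable.

UNSATISFIABLE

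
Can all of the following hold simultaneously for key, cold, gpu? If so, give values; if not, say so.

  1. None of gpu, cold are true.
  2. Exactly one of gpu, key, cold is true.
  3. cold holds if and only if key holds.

Case cold = True:
  Constraint (1) is violated (cold=T) — contradiction.
Case cold = False:
  (1) forces gpu = False.
  (2) with gpu=F, cold=F forces key = True.
  Constraint (3) is violated (cold=F, key=T) — contradiction.
Both cases fail — unsatisfiable.

Unsatisfiable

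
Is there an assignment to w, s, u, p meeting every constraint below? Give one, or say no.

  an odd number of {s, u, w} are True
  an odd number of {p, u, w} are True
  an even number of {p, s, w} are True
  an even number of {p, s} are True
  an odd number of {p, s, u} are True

w=F; s=F; u=T; p=F

{s, u, w}: 1 true → odd ✓
{p, u, w}: 1 true → odd ✓
{p, s, w}: 0 true → even ✓
{p, s}: 0 true → even ✓
{p, s, u}: 1 true → odd ✓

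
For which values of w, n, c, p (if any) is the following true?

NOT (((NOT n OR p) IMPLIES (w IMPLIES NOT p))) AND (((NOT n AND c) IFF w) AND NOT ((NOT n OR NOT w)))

Unsatisfiable — no assignment works.

Case n = True: the formula simplifies to NOT ((p IMPLIES (w IMPLIES NOT p))) AND (NOT w AND NOT (NOT w)).
  w = True: the conjunct NOT w is False.
  w = False: the conjunct NOT ((p IMPLIES (w IMPLIES NOT p))) becomes NOT ((p IMPLIES True)) = False.
Case n = False: the conjunct NOT ((NOT n OR NOT w)) becomes NOT ((True OR NOT w)) = False.
Both cases fail — unsatisfiable.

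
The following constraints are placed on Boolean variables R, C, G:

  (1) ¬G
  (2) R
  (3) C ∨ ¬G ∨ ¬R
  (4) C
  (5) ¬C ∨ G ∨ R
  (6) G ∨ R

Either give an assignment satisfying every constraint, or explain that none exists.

Unit clause (¬G) forces G = False.
Unit clause (R) forces R = True.
Unit clause (C) forces C = True.
Check each clause:
  (¬G): ¬G holds.
  (R): R holds.
  (C ∨ ¬G ∨ ¬R): C holds.
  (C): C holds.
  (¬C ∨ G ∨ R): R holds.
  (G ∨ R): R holds.
All clauses satisfied.

R: True, C: True, G: False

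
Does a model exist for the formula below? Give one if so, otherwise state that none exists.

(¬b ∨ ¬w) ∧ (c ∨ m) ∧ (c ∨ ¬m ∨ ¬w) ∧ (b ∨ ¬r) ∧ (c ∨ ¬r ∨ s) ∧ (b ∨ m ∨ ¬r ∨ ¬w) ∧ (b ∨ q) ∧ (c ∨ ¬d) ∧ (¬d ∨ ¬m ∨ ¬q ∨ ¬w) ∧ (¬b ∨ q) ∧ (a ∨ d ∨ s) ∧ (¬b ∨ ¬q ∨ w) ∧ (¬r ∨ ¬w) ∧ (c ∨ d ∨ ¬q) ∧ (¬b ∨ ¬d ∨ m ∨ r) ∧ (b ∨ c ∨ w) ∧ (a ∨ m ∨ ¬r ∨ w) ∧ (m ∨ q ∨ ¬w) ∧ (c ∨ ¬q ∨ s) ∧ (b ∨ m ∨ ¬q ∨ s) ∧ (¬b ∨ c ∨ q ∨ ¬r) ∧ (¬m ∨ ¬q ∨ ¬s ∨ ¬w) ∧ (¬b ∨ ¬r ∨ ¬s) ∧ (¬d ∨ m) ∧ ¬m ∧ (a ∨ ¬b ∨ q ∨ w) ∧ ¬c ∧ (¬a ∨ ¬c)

Case c = True:
  Clause (¬c) is falsified — contradiction.
Case c = False:
  (c ∨ m) forces m = True.
  Clause (¬m) is falsified — contradiction.
Both cases fail, so the formula is unsatisfiable.

Unsatisfiable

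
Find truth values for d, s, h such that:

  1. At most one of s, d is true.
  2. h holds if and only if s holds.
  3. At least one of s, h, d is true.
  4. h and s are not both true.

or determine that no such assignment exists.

d = True; s = False; h = False

  (1) {s, d}: 1 true — at most one ✓
  (2) h=F, s=F — same ✓
  (3) {s, h, d}: 1 true — at least one ✓
  (4) h=F, s=F — not both ✓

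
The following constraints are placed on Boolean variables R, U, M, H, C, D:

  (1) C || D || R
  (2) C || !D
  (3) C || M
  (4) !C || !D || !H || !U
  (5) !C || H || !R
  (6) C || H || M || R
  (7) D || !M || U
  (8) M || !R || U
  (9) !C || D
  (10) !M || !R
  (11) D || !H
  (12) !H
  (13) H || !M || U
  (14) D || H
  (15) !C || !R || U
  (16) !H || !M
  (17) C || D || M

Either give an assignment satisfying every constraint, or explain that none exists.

Unit clause (!H) forces H = False.
In (D || H) only D is left, so D = True.
In (C || !D) only C is left, so C = True.
In (!C || H || !R) only !R is left, so R = False.
Set U = True.
Set M = False.
All clauses satisfied.

R = False, U = True, M = False, H = False, C = True, D = True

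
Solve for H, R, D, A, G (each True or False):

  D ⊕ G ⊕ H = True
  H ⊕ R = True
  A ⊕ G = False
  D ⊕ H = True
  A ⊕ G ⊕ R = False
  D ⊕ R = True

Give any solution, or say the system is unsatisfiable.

UNSATISFIABLE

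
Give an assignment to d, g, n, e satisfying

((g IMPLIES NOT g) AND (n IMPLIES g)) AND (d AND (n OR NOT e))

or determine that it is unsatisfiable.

d: True, g: False, n: False, e: False

  (g IMPLIES NOT g) AND (n IMPLIES g) = True
    g IMPLIES NOT g = True
      NOT g = True
    n IMPLIES g = True
  d AND (n OR NOT e) = True
    n OR NOT e = True
      NOT e = True
Both conjuncts True, so the formula holds.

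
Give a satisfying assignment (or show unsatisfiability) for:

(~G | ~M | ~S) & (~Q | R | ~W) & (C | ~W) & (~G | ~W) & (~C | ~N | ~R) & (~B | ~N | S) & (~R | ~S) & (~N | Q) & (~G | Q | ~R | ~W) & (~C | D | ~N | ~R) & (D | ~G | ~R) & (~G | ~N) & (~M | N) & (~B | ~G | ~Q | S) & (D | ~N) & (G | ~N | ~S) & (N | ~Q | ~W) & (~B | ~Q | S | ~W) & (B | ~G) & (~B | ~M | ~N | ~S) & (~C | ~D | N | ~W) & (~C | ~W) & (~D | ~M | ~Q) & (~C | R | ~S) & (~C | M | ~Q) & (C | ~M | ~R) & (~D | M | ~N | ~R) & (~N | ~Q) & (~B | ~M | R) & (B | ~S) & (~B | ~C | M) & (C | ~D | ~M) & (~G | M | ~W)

Set B = False.
  then (B | ~G) forces G = False.
  then (B | ~S) forces S = False.
Set M = False.
Set W = False.
Set Q = False.
  then (~N | Q) forces N = False.
Set R = False.
Set D = False.
Set C = True.
All clauses satisfied.

B: False, M: False, W: False, Q: False, G: False, R: False, S: False, D: False, C: True, N: False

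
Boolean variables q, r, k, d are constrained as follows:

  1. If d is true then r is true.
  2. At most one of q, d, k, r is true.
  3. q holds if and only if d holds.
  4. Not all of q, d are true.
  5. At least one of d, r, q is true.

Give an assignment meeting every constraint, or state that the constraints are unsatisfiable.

q = False, r = True, k = False, d = False

  (1) d=F ⇒ r: vacuous ✓
  (2) {q, d, k, r}: 1 true — at most one ✓
  (3) q=F, d=F — same ✓
  (4) {q, d}: 0/2 true — not all ✓
  (5) {d, r, q}: 1 true — at least one ✓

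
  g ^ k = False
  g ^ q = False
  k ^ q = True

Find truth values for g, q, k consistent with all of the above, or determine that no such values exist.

Adding constraints 1, 2, 3 mod 2: every variable appears an even number of times on the left, so the left side is 0.
But the right sides sum to 1 (mod 2). 0 ≠ 1 — the system is inconsistent.

The formula is unsatisfiable.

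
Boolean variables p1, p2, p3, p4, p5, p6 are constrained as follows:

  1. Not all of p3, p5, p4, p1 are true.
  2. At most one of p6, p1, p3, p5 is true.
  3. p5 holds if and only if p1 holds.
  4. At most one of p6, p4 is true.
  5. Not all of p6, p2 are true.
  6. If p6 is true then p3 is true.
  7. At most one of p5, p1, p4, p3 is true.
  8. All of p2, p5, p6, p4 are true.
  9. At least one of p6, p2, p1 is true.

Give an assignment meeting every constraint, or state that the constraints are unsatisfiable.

Case p2 = True:
  (5) with p2=T forces p6 = False.
  Constraint (8) is violated (p6=F) — contradiction.
Case p2 = False:
  Constraint (8) is violated (p2=F) — contradiction.
Both cases fail — unsatisfiable.

The formula is unsatisfiable.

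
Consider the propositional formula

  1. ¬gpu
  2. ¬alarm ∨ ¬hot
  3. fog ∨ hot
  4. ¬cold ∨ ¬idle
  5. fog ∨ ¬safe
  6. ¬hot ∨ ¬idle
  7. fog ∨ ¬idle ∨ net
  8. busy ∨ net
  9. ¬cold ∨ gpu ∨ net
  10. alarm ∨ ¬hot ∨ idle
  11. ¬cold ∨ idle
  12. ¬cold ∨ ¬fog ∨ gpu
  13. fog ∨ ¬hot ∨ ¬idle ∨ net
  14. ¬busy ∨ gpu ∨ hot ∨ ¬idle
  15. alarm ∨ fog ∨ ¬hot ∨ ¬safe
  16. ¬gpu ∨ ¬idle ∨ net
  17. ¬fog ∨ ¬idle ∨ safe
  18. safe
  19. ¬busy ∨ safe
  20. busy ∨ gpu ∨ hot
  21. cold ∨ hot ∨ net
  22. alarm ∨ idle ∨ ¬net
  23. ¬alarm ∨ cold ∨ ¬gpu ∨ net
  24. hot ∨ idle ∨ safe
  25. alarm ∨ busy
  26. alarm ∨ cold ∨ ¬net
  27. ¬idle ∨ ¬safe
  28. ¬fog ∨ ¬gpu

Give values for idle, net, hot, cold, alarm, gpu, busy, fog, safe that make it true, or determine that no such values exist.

idle = False, net = True, hot = False, cold = False, alarm = True, gpu = False, busy = True, fog = True, safe = True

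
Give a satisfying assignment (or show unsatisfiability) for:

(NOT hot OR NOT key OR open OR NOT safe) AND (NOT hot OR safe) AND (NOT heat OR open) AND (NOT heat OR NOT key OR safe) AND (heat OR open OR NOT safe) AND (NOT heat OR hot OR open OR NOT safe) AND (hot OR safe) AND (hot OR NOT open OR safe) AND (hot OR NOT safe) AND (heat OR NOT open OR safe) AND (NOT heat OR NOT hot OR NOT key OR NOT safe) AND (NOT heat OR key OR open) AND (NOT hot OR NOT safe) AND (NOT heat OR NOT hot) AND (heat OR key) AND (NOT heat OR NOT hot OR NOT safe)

Case hot = True:
  (NOT hot OR safe) forces safe = True.
  Clause (NOT hot OR NOT safe) is falsified — contradiction.
Case hot = False:
  (hot OR safe) forces safe = True.
  Clause (hot OR NOT safe) is falsified — contradiction.
Both cases fail, so the formula is unsatisfiable.

UNSATISFIABLE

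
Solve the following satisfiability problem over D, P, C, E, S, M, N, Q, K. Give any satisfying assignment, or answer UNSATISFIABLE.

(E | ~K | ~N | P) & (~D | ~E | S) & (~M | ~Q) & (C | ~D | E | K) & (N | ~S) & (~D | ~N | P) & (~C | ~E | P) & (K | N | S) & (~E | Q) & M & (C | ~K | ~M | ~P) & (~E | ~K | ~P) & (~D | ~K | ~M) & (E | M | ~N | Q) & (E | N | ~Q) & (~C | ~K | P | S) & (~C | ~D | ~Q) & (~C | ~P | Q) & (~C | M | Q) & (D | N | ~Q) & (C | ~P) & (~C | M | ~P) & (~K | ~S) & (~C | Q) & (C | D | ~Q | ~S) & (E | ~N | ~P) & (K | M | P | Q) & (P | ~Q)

D = False, P = False, C = False, E = False, S = False, M = True, N = True, Q = False, K = False

Unit clause (M) forces M = True.
In (~M | ~Q) only ~Q is left, so Q = False.
In (~E | Q) only ~E is left, so E = False.
In (~C | Q) only ~C is left, so C = False.
In (C | ~P) only ~P is left, so P = False.
Try D = True:
  (C | ~D | E | K) forces K = True.
  clause (~D | ~K | ~M) is falsified — backtrack.
So D = False.
Set S = False.
Set N = True.
  then (E | ~K | ~N | P) forces K = False.
All clauses satisfied.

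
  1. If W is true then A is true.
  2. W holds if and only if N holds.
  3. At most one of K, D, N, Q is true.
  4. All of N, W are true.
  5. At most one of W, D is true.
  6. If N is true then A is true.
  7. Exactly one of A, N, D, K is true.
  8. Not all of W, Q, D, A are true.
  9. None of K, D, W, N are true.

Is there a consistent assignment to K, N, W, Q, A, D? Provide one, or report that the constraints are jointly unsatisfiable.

Unsatisfiable

Case N = True:
  Constraint (9) is violated (N=T) — contradiction.
Case N = False:
  Constraint (4) is violated (N=F) — contradiction.
Both cases fail — unsatisfiable.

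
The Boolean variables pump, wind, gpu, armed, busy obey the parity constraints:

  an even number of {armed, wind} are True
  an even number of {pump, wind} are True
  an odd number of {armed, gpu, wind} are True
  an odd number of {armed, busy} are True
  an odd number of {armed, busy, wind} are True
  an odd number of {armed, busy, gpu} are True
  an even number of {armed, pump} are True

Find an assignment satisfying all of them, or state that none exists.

No satisfying assignment exists.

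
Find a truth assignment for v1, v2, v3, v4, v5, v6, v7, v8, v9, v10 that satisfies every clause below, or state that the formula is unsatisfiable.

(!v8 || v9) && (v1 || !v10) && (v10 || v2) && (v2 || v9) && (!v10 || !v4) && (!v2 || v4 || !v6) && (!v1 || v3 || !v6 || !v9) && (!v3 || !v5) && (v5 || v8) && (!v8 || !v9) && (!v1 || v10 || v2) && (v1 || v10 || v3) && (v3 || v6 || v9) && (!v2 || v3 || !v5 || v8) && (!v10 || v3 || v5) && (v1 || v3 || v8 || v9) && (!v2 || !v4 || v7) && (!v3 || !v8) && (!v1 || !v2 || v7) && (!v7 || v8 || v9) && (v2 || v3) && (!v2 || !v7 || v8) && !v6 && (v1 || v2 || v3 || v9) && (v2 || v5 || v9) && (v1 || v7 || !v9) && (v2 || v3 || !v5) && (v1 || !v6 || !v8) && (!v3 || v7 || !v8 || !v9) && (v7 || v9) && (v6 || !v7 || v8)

Unsatisfiable — no assignment works.

Case v8 = True:
  (!v8 || v9) forces v9 = True.
  Clause (!v8 || !v9) is falsified — contradiction.
Case v8 = False:
  (v5 || v8) forces v5 = True.
  (!v3 || !v5) forces v3 = False.
  (!v2 || v3 || !v5 || v8) forces v2 = False.
  Clause (v2 || v3) is falsified — contradiction.
Both cases fail, so the formula is unsatisfiable.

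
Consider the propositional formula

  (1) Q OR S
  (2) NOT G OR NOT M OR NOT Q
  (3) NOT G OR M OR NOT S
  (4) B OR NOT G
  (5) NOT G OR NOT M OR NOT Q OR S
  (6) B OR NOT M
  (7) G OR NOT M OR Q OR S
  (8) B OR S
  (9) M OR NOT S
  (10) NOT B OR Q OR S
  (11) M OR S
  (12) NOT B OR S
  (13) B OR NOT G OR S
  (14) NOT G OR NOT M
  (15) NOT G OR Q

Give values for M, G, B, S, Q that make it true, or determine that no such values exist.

Try M = False:
  (M OR NOT S) forces S = False.
  clause (M OR S) is falsified — backtrack.
So M = True.
  then (B OR NOT M) forces B = True.
  then (NOT B OR S) forces S = True.
  then (NOT G OR NOT M) forces G = False.
Set Q = True.
All clauses satisfied.

M: True, G: False, B: True, S: True, Q: True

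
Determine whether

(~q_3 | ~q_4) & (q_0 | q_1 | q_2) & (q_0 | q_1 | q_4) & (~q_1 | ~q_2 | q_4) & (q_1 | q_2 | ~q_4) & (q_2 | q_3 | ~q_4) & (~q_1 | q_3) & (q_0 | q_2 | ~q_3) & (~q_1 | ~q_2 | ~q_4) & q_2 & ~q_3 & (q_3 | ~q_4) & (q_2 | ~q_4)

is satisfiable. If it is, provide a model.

Unit clause (q_2) forces q_2 = True.
Unit clause (~q_3) forces q_3 = False.
In (q_3 | ~q_4) only ~q_4 is left, so q_4 = False.
In (~q_1 | ~q_2 | q_4) only ~q_1 is left, so q_1 = False.
In (q_0 | q_1 | q_4) only q_0 is left, so q_0 = True.
All clauses satisfied.

q_0 = True, q_1 = False, q_2 = True, q_3 = False, q_4 = False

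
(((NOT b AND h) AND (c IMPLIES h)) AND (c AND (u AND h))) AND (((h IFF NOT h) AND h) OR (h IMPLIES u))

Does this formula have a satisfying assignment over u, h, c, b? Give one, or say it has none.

u = True, h = True, c = True, b = False

  ((NOT b AND h) AND (c IMPLIES h)) AND (c AND (u AND h)) = True
    (NOT b AND h) AND (c IMPLIES h) = True
      NOT b AND h = True
        NOT b = True
      c IMPLIES h = True
    c AND (u AND h) = True
      u AND h = True
  ((h IFF NOT h) AND h) OR (h IMPLIES u) = True
    (h IFF NOT h) AND h = False
      h IFF NOT h = False
        NOT h = False
    h IMPLIES u = True
Both conjuncts True, so the formula holds.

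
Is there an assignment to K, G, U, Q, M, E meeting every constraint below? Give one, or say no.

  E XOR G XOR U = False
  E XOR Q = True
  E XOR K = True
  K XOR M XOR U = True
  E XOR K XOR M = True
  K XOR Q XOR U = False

K: True; G: False; U: False; Q: True; M: False; E: False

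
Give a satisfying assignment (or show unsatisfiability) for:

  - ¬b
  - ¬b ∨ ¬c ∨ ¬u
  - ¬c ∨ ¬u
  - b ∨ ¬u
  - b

Unsatisfiable

Case b = True:
  Clause (¬b) is falsified — contradiction.
Case b = False:
  Clause (b) is falsified — contradiction.
Both cases fail, so the formula is unsatisfiable.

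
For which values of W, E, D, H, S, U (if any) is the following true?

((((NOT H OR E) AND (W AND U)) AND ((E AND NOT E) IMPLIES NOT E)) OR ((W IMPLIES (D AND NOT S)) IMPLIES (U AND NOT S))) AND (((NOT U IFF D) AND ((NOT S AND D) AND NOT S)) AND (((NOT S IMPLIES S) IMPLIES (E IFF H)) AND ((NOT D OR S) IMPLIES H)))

Case S = True: the conjunct NOT S is False.
Case S = False: the formula simplifies to ((((NOT H OR E) AND (W AND U)) AND ((E AND NOT E) IMPLIES NOT E)) OR ((W IMPLIES D) IMPLIES U)) AND (((NOT U IFF D) AND D) AND (NOT D IMPLIES H)).
  D = True: simplifies to ((((NOT H OR E) AND (W AND U)) AND ((E AND NOT E) IMPLIES NOT E)) OR U) AND NOT U.
    U = True: the conjunct NOT U is False.
    U = False: the conjunct (((NOT H OR E) AND (W AND U)) AND ((E AND NOT E) IMPLIES NOT E)) OR U becomes (False AND ((E AND NOT E) IMPLIES NOT E)) OR False = False.
  D = False: the conjunct D is False.
Both cases fail — unsatisfiable.

Unsatisfiable — no assignment works.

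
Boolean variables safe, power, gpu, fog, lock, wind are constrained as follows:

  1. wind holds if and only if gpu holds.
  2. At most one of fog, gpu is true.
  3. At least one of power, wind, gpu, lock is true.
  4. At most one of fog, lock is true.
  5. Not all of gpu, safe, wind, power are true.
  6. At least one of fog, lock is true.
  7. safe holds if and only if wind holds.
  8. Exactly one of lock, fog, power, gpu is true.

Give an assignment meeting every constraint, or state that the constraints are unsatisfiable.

safe = False; power = False; gpu = False; fog = False; lock = True; wind = False

  (1) wind=F, gpu=F — same ✓
  (2) {fog, gpu}: 0 true — at most one ✓
  (3) {power, wind, gpu, lock}: 1 true — at least one ✓
  (4) {fog, lock}: 1 true — at most one ✓
  (5) {gpu, safe, wind, power}: 0/4 true — not all ✓
  (6) {fog, lock}: 1 true — at least one ✓
  (7) safe=F, wind=F — same ✓
  (8) {lock, fog, power, gpu}: 1 true — exactly one ✓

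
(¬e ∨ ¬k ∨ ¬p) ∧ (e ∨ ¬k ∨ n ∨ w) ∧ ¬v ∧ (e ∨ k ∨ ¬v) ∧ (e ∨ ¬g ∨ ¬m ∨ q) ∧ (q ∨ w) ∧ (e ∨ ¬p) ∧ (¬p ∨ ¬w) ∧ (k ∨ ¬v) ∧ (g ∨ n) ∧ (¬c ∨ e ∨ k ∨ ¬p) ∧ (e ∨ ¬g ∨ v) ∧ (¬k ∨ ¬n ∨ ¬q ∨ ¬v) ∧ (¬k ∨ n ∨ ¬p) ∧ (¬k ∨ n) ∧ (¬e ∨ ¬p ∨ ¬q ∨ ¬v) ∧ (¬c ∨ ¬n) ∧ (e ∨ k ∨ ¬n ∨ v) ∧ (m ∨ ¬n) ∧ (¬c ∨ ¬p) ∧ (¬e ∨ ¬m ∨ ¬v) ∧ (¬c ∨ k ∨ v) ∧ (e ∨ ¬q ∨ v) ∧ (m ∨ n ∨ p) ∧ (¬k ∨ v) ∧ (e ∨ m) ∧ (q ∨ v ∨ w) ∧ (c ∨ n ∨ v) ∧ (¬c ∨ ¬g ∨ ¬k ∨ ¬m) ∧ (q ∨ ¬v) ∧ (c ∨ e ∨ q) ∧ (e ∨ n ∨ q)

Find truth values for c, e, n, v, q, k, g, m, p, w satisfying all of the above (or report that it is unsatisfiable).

c: False, e: True, n: True, v: False, q: True, k: False, g: True, m: True, p: True, w: False

Unit clause (¬v) forces v = False.
In (¬k ∨ v) only ¬k is left, so k = False.
In (¬c ∨ k ∨ v) only ¬c is left, so c = False.
In (c ∨ n ∨ v) only n is left, so n = True.
In (e ∨ k ∨ ¬n ∨ v) only e is left, so e = True.
In (m ∨ ¬n) only m is left, so m = True.
Set q = True.
Set g = True.
Set p = True.
  then (¬p ∨ ¬w) forces w = False.
All clauses satisfied.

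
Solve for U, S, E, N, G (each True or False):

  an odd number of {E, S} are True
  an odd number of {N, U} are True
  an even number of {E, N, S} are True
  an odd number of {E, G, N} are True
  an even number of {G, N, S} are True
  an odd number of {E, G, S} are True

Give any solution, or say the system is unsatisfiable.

U=F; S=T; E=F; N=T; G=F

{E, S}: 1 true → odd ✓
{N, U}: 1 true → odd ✓
{E, N, S}: 2 true → even ✓
{E, G, N}: 1 true → odd ✓
{G, N, S}: 2 true → even ✓
{E, G, S}: 1 true → odd ✓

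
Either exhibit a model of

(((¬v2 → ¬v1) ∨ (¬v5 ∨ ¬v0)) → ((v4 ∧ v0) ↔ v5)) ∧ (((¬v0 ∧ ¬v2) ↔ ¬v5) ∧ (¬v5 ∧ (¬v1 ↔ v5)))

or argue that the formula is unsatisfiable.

v0: False, v1: True, v2: False, v4: False, v5: False

  ((¬v2 → ¬v1) ∨ (¬v5 ∨ ¬v0)) → ((v4 ∧ v0) ↔ v5) = True
    (¬v2 → ¬v1) ∨ (¬v5 ∨ ¬v0) = True
      ¬v2 → ¬v1 = False
        ¬v2 = True
        ¬v1 = False
      ¬v5 ∨ ¬v0 = True
        ¬v5 = True
        ¬v0 = True
    (v4 ∧ v0) ↔ v5 = True
      v4 ∧ v0 = False
  ((¬v0 ∧ ¬v2) ↔ ¬v5) ∧ (¬v5 ∧ (¬v1 ↔ v5)) = True
    (¬v0 ∧ ¬v2) ↔ ¬v5 = True
      ¬v0 ∧ ¬v2 = True
        ¬v0 = True
        ¬v2 = True
      ¬v5 = True
    ¬v5 ∧ (¬v1 ↔ v5) = True
      ¬v5 = True
      ¬v1 ↔ v5 = True
        ¬v1 = False
Both conjuncts True, so the formula holds.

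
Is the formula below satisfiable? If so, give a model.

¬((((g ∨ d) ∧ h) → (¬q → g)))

q = False, g = False, d = True, h = True

  ¬((((g ∨ d) ∧ h) → (¬q → g))) = True
    ((g ∨ d) ∧ h) → (¬q → g) = False
      (g ∨ d) ∧ h = True
        g ∨ d = True
      ¬q → g = False
        ¬q = True
The formula evaluates to True.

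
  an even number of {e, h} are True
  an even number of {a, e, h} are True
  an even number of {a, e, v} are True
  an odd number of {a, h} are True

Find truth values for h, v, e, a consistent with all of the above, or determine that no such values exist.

h=T, v=T, e=T, a=F

{e, h}: 2 true → even ✓
{a, e, h}: 2 true → even ✓
{a, e, v}: 2 true → even ✓
{a, h}: 1 true → odd ✓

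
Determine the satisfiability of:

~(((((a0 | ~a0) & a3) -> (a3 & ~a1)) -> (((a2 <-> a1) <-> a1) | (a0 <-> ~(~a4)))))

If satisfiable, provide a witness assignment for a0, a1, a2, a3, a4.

a0=F, a1=F, a2=F, a3=T, a4=T

  ~(((((a0 | ~a0) & a3) -> (a3 & ~a1)) -> (((a2 <-> a1) <-> a1) | (a0 <-> ~(~a4))))) = True
    (((a0 | ~a0) & a3) -> (a3 & ~a1)) -> (((a2 <-> a1) <-> a1) | (a0 <-> ~(~a4))) = False
      ((a0 | ~a0) & a3) -> (a3 & ~a1) = True
        (a0 | ~a0) & a3 = True
          a0 | ~a0 = True
            ~a0 = True
        a3 & ~a1 = True
          ~a1 = True
      ((a2 <-> a1) <-> a1) | (a0 <-> ~(~a4)) = False
        (a2 <-> a1) <-> a1 = False
          a2 <-> a1 = True
        a0 <-> ~(~a4) = False
          ~(~a4) = True
            ~a4 = False
The formula evaluates to True.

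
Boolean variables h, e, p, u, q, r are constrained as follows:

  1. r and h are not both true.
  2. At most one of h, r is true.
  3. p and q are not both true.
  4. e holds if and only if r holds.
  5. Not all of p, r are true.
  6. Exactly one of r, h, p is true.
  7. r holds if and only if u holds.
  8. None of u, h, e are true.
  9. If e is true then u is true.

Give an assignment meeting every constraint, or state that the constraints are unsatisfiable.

h = False; e = False; p = True; u = False; q = False; r = False

  (1) r=F, h=F — not both ✓
  (2) {h, r}: 0 true — at most one ✓
  (3) p=T, q=F — not both ✓
  (4) e=F, r=F — same ✓
  (5) {p, r}: 1/2 true — not all ✓
  (6) {r, h, p}: 1 true — exactly one ✓
  (7) r=F, u=F — same ✓
  (8) {u, h, e}: 0 true — none ✓
  (9) e=F ⇒ u: vacuous ✓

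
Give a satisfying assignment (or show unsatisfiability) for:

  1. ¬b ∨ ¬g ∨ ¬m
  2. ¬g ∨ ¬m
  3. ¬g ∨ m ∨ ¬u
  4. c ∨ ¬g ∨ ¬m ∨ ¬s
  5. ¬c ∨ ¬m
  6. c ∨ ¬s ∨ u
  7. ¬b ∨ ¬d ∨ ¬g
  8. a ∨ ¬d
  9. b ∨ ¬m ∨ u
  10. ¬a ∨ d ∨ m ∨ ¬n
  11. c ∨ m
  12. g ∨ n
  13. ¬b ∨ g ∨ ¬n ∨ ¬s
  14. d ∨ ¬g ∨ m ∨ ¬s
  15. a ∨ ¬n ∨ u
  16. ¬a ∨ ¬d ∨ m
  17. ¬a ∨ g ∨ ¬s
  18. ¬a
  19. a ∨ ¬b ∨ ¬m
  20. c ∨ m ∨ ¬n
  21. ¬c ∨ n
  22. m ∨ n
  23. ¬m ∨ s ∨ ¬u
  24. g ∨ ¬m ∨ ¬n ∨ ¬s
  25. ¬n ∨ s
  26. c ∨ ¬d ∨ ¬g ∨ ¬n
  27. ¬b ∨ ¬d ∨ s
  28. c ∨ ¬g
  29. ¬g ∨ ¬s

m=F; c=T; g=F; u=T; b=F; d=F; n=T; s=T; a=F

Unit clause (¬a) forces a = False.
In (a ∨ ¬d) only ¬d is left, so d = False.
Set m = False.
  then (c ∨ m) forces c = True.
  then (¬c ∨ n) forces n = True.
  then (¬n ∨ s) forces s = True.
  then (¬g ∨ ¬s) forces g = False.
  then (¬b ∨ g ∨ ¬n ∨ ¬s) forces b = False.
  then (a ∨ ¬n ∨ u) forces u = True.
All clauses satisfied.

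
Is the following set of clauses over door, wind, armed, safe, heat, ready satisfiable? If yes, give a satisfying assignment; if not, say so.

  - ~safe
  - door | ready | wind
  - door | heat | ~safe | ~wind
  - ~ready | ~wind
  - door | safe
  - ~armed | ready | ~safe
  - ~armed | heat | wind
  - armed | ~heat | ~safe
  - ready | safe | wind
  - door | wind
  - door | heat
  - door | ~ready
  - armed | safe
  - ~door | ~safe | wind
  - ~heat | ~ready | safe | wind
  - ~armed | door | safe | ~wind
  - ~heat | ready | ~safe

door=T, wind=T, armed=T, safe=F, heat=F, ready=F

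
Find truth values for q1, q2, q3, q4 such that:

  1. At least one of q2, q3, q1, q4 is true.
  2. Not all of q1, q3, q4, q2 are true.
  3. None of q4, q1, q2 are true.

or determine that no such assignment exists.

q1 = False, q2 = False, q3 = True, q4 = False

  (1) {q2, q3, q1, q4}: 1 true — at least one ✓
  (2) {q1, q3, q4, q2}: 1/4 true — not all ✓
  (3) {q4, q1, q2}: 0 true — none ✓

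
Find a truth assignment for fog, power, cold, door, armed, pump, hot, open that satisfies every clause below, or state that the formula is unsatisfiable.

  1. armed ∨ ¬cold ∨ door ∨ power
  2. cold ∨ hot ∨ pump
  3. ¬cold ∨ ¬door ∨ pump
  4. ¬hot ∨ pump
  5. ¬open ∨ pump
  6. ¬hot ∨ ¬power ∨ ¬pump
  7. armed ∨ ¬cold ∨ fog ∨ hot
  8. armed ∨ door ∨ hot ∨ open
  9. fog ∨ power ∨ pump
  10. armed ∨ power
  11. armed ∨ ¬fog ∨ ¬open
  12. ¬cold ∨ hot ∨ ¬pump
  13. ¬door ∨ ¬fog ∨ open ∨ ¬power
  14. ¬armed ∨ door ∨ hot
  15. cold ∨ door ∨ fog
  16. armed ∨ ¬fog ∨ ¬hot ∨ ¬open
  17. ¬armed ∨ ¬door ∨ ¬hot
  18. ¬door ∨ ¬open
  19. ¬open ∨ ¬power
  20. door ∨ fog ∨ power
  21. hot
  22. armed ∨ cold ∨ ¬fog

fog = True, power = False, cold = False, door = False, armed = True, pump = True, hot = True, open = True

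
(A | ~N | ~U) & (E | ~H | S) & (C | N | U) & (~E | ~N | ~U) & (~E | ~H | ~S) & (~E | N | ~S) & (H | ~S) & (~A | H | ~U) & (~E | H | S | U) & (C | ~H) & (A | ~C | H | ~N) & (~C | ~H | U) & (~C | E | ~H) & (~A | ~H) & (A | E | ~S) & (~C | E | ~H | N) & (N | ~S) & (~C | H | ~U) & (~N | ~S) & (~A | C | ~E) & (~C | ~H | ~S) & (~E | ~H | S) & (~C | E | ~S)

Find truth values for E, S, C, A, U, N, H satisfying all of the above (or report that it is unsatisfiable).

E: False, S: False, C: True, A: True, U: False, N: False, H: False

Set E = False.
Try S = True:
  (H | ~S) forces H = True.
  (C | ~H) forces C = True.
  clause (~C | E | ~H) is falsified — backtrack.
So S = False.
  then (E | ~H | S) forces H = False.
Set C = True.
  then (~C | H | ~U) forces U = False.
Set A = True.
Set N = False.
All clauses satisfied.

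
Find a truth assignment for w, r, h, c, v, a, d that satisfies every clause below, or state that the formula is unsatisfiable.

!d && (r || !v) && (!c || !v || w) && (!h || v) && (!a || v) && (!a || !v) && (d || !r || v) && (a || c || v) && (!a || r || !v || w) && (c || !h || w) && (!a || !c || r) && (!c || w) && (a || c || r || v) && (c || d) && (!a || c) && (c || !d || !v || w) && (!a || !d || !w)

Unit clause (!d) forces d = False.
In (c || d) only c is left, so c = True.
In (!c || w) only w is left, so w = True.
Set r = False.
  then (r || !v) forces v = False.
  then (!h || v) forces h = False.
  then (!a || v) forces a = False.
All clauses satisfied.

w = True, r = False, h = False, c = True, v = False, a = False, d = False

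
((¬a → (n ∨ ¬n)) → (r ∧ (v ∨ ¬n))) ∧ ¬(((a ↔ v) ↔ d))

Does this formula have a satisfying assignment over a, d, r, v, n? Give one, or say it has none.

a = False, d = True, r = True, v = True, n = True

  (¬a → (n ∨ ¬n)) → (r ∧ (v ∨ ¬n)) = True
    ¬a → (n ∨ ¬n) = True
      ¬a = True
      n ∨ ¬n = True
        ¬n = False
    r ∧ (v ∨ ¬n) = True
      v ∨ ¬n = True
        ¬n = False
  ¬(((a ↔ v) ↔ d)) = True
    (a ↔ v) ↔ d = False
      a ↔ v = False
Both conjuncts True, so the formula holds.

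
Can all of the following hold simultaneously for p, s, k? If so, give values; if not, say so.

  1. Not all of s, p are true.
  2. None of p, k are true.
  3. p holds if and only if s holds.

p: False; s: False; k: False

  (1) {s, p}: 0/2 true — not all ✓
  (2) {p, k}: 0 true — none ✓
  (3) p=F, s=F — same ✓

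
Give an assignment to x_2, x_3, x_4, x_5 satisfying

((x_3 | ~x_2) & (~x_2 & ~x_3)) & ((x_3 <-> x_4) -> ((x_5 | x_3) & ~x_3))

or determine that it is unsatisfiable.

x_2 = False; x_3 = False; x_4 = False; x_5 = True

  (x_3 | ~x_2) & (~x_2 & ~x_3) = True
    x_3 | ~x_2 = True
      ~x_2 = True
    ~x_2 & ~x_3 = True
      ~x_2 = True
      ~x_3 = True
  (x_3 <-> x_4) -> ((x_5 | x_3) & ~x_3) = True
    x_3 <-> x_4 = True
    (x_5 | x_3) & ~x_3 = True
      x_5 | x_3 = True
      ~x_3 = True
Both conjuncts True, so the formula holds.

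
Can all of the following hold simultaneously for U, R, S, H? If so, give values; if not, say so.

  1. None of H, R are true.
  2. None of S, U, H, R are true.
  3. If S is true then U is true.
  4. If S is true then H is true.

U: False; R: False; S: False; H: False

  (1) {H, R}: 0 true — none ✓
  (2) {S, U, H, R}: 0 true — none ✓
  (3) S=F ⇒ U: vacuous ✓
  (4) S=F ⇒ H: vacuous ✓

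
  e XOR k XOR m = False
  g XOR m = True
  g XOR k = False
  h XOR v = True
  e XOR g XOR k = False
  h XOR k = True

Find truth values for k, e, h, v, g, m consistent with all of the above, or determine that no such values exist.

No satisfying assignment exists.

Adding constraints 1, 2, 5 mod 2: every variable appears an even number of times on the left, so the left side is 0.
But the right sides sum to 1 (mod 2). 0 ≠ 1 — the system is inconsistent.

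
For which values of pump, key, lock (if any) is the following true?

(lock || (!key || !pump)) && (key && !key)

UNSATISFIABLE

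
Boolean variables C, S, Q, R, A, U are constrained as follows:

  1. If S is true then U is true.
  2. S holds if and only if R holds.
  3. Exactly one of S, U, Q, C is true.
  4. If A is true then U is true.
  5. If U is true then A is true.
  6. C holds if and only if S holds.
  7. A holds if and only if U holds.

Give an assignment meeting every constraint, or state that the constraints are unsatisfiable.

C=F, S=F, Q=F, R=F, A=T, U=T

  (1) S=F ⇒ U: vacuous ✓
  (2) S=F, R=F — same ✓
  (3) {S, U, Q, C}: 1 true — exactly one ✓
  (4) A=T ⇒ U: T ✓
  (5) U=T ⇒ A: T ✓
  (6) C=F, S=F — same ✓
  (7) A=T, U=T — same ✓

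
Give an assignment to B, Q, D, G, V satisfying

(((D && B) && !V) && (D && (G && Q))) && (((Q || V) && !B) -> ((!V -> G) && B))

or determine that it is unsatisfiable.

B = True; Q = True; D = True; G = True; V = False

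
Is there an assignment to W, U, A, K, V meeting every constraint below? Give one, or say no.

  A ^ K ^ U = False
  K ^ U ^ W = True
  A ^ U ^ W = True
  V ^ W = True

W: False, U: False, A: True, K: True, V: True

A ^ K ^ U = T ^ T ^ F = False ✓
K ^ U ^ W = T ^ F ^ F = True ✓
A ^ U ^ W = T ^ F ^ F = True ✓
V ^ W = T ^ F = True ✓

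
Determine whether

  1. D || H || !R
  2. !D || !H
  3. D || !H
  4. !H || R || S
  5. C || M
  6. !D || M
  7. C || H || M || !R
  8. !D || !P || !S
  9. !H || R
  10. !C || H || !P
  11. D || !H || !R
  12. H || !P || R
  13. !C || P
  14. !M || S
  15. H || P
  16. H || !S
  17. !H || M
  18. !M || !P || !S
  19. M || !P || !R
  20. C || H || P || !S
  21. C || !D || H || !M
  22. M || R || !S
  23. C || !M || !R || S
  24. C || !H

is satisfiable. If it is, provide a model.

Case H = True:
  (!D || !H) forces D = False.
  Clause (D || !H) is falsified — contradiction.
Case H = False:
  (H || P) forces P = True.
  (!C || H || !P) forces C = False.
  (C || M) forces M = True.
  (H || !P || R) forces R = True.
  (D || H || !R) forces D = True.
  Clause (C || !D || H || !M) is falsified — contradiction.
Both cases fail, so the formula is unsatisfiable.

No satisfying assignment exists.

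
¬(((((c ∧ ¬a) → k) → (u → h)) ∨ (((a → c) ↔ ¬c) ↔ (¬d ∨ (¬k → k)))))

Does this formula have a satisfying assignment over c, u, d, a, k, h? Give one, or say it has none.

c=F; u=T; d=T; a=F; k=F; h=F

  ¬(((((c ∧ ¬a) → k) → (u → h)) ∨ (((a → c) ↔ ¬c) ↔ (¬d ∨ (¬k → k))))) = True
    (((c ∧ ¬a) → k) → (u → h)) ∨ (((a → c) ↔ ¬c) ↔ (¬d ∨ (¬k → k))) = False
      ((c ∧ ¬a) → k) → (u → h) = False
        (c ∧ ¬a) → k = True
          c ∧ ¬a = False
            ¬a = True
        u → h = False
      ((a → c) ↔ ¬c) ↔ (¬d ∨ (¬k → k)) = False
        (a → c) ↔ ¬c = True
          a → c = True
          ¬c = True
        ¬d ∨ (¬k → k) = False
          ¬d = False
          ¬k → k = False
            ¬k = True
The formula evaluates to True.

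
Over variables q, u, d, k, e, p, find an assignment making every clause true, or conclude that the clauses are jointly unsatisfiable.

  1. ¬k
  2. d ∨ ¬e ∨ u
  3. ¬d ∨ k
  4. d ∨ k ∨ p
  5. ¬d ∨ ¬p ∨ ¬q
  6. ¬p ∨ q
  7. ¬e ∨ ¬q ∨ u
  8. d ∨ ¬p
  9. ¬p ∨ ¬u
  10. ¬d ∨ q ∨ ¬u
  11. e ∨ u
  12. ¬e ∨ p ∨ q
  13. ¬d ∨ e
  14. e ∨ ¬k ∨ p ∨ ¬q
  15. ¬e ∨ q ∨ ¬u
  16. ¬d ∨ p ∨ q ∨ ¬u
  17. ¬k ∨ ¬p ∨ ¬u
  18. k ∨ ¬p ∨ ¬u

Unsatisfiable

Case k = True:
  Clause (¬k) is falsified — contradiction.
Case k = False:
  (¬d ∨ k) forces d = False.
  (d ∨ k ∨ p) forces p = True.
  Clause (d ∨ ¬p) is falsified — contradiction.
Both cases fail, so the formula is unsatisfiable.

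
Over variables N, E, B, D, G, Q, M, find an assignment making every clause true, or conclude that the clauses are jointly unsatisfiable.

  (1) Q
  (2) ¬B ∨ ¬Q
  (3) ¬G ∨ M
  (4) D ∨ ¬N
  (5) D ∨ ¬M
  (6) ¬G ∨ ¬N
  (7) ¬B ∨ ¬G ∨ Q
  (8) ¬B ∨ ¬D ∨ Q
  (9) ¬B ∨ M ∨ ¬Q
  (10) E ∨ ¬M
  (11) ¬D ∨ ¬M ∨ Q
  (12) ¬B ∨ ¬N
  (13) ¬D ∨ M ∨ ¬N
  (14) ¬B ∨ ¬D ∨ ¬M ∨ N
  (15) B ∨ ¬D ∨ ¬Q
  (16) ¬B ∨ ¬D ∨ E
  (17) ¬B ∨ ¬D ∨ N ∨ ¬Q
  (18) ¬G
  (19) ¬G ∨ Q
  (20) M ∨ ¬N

Unit clause (Q) forces Q = True.
In (¬B ∨ ¬Q) only ¬B is left, so B = False.
In (B ∨ ¬D ∨ ¬Q) only ¬D is left, so D = False.
Unit clause (¬G) forces G = False.
In (D ∨ ¬N) only ¬N is left, so N = False.
In (D ∨ ¬M) only ¬M is left, so M = False.
Set E = True.
All clauses satisfied.

N = False; E = True; B = False; D = False; G = False; Q = True; M = False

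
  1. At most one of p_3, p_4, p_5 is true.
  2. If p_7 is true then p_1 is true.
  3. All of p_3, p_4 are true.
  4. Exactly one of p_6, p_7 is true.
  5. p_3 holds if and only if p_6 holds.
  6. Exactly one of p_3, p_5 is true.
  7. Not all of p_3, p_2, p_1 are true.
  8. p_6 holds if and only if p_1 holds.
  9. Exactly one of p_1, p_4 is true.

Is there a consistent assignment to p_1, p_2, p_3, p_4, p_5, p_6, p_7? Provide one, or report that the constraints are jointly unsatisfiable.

Unsatisfiable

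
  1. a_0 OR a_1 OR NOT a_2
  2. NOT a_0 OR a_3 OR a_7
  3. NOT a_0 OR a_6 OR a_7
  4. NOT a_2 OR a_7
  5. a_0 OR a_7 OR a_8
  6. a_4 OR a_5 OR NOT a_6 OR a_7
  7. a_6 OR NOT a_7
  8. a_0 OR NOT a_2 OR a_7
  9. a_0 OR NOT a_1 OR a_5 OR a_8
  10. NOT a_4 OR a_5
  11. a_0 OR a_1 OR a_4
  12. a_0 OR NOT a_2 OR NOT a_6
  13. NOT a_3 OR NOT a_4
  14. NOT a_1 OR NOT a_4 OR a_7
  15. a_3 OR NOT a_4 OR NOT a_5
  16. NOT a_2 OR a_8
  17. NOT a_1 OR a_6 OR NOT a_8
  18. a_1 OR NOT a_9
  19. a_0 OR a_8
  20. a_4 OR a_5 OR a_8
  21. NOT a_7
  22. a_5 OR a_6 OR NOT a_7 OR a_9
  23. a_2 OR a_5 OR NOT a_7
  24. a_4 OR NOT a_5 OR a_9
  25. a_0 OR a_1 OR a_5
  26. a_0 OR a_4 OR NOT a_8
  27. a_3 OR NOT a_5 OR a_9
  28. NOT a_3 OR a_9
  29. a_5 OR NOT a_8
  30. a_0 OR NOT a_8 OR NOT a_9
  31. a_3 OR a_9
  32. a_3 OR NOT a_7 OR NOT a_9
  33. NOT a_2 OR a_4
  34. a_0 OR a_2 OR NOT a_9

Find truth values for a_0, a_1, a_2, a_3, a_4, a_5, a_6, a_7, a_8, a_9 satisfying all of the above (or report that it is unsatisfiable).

a_0 = True; a_1 = True; a_2 = False; a_3 = True; a_4 = False; a_5 = True; a_6 = True; a_7 = False; a_8 = False; a_9 = True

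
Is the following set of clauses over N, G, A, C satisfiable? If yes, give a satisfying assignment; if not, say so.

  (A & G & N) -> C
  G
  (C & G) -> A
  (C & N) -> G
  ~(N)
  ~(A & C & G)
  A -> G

N = False; G = True; A = True; C = False

Unit clause (G) forces G = True.
Unit clause (~N) forces N = False.
Set A = True.
  then (~A | ~C | ~G) forces C = False.
Check each clause:
  (G): G holds.
  (~N): ~N holds.
  (A | ~C | ~G): A holds.
  (~C | G | ~N): ~C holds.
  (~A | C | ~G | ~N): ~N holds.
  (~A | ~C | ~G): ~C holds.
  (~A | G): G holds.
All clauses satisfied.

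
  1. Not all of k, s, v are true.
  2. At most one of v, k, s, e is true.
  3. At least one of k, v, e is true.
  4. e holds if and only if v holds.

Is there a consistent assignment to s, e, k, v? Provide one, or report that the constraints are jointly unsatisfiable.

s = False, e = False, k = True, v = False

  (1) {k, s, v}: 1/3 true — not all ✓
  (2) {v, k, s, e}: 1 true — at most one ✓
  (3) {k, v, e}: 1 true — at least one ✓
  (4) e=F, v=F — same ✓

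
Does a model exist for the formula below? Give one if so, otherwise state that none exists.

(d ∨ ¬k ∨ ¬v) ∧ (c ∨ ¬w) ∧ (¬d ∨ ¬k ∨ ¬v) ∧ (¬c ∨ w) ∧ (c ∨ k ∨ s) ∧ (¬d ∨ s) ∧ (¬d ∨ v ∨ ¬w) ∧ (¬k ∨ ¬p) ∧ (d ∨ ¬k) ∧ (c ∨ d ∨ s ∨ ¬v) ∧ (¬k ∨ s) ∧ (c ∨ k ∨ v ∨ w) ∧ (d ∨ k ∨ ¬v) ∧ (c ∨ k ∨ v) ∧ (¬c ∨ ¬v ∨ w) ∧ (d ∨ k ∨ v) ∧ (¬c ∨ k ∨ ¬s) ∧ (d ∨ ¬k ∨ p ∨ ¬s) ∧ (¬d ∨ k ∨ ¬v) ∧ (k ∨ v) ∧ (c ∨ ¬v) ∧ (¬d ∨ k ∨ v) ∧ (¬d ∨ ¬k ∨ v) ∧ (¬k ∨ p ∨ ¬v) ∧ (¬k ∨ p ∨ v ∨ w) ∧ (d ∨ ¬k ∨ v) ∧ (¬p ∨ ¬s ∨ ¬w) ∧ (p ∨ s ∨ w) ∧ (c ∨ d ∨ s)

Unsatisfiable — no assignment works.

Case k = True:
  (¬k ∨ ¬p) forces p = False.
  (d ∨ ¬k) forces d = True.
  (¬d ∨ ¬k ∨ ¬v) forces v = False.
  Clause (¬d ∨ ¬k ∨ v) is falsified — contradiction.
Case k = False:
  (k ∨ v) forces v = True.
  (d ∨ k ∨ ¬v) forces d = True.
  Clause (¬d ∨ k ∨ ¬v) is falsified — contradiction.
Both cases fail, so the formula is unsatisfiable.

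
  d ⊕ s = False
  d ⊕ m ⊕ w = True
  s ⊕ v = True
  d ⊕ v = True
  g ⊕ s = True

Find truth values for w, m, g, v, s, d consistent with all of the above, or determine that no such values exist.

w = False; m = True; g = True; v = True; s = False; d = False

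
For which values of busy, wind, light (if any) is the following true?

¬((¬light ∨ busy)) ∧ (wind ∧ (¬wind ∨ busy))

No satisfying assignment exists.

Case wind = True: the formula simplifies to ¬((¬light ∨ busy)) ∧ busy.
  busy = True: the conjunct ¬((¬light ∨ busy)) becomes ¬((¬light ∨ True)) = False.
  busy = False: the conjunct busy is False.
Case wind = False: the conjunct wind is False.
Both cases fail — unsatisfiable.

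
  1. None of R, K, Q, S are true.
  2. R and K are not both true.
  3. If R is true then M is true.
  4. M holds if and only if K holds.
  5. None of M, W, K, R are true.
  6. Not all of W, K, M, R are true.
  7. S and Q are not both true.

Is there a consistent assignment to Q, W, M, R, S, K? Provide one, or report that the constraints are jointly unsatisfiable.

Q = False, W = False, M = False, R = False, S = False, K = False

  (1) {R, K, Q, S}: 0 true — none ✓
  (2) R=F, K=F — not both ✓
  (3) R=F ⇒ M: vacuous ✓
  (4) M=F, K=F — same ✓
  (5) {M, W, K, R}: 0 true — none ✓
  (6) {W, K, M, R}: 0/4 true — not all ✓
  (7) S=F, Q=F — not both ✓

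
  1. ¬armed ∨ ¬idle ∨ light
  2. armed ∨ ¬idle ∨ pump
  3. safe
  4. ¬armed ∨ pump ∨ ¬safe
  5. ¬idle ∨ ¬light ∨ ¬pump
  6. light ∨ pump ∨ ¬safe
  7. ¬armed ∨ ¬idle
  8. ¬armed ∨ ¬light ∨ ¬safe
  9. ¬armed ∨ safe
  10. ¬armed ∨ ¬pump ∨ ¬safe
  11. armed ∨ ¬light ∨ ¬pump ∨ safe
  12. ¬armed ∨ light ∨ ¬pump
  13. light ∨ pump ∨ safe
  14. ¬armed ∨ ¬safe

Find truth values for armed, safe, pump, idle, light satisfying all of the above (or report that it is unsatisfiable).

Unit clause (safe) forces safe = True.
In (¬armed ∨ ¬safe) only ¬armed is left, so armed = False.
Set pump = True.
Set idle = False.
Set light = True.
All clauses satisfied.

armed: False, safe: True, pump: True, idle: False, light: True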